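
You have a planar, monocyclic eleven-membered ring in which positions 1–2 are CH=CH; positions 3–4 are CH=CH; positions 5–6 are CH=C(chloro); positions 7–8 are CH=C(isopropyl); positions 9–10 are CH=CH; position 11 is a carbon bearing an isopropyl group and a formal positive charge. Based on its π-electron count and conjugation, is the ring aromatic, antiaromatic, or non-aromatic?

All ring atoms are sp² and supply a p orbital to the ring (each doubly-bonded ring atom is sp² with one p-orbital electron; the carbocation has an empty p orbital); the conjugation is uninterrupted.
Counting π electrons: 5 × 2 = 10 from the double-bond units + 0 from the C(isopropyl)(+) atom = 10.
10 = 4(2) + 2, which satisfies Hückel's 4n+2 rule.

Aromatic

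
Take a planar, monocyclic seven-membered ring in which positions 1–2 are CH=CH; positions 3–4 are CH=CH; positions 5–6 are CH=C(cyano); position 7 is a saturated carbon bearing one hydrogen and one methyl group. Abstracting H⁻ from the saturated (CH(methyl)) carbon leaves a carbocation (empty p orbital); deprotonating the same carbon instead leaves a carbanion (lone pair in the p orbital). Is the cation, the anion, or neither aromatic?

Once that carbon is sp², every ring atom has a p orbital and both ions are fully conjugated.
Cation: 3 × 2 + 0 = 6 π electrons → 4(1)+2, aromatic.
Anion: 3 × 2 + 2 = 8 π electrons → 4(2), antiaromatic.

The cation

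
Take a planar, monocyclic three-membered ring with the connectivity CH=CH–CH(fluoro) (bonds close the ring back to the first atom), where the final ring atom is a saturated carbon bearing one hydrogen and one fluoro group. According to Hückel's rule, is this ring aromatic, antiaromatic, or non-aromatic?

Non-aromatic

Because that saturated carbon is sp³ and has no p orbital in the ring π system at the CH(fluoro) position, the π system cannot extend all the way around the ring.
A ring that is not fully conjugated cannot be aromatic or antiaromatic regardless of its π-electron count.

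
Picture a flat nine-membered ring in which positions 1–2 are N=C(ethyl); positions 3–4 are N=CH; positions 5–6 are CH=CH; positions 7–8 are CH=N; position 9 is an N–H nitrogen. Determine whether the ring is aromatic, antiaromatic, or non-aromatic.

All ring atoms are sp² and supply a p orbital to the ring (the double-bond atoms are sp², each contributing one p electron; each sp² =N– keeps its lone pair in-plane and puts one electron into the π system; the pyrrole-type nitrogen donates its lone pair from the p orbital); the conjugation is uninterrupted.
Adding the contributions, 4 × 2 = 8 from the double-bond units + 2 from the NH atom = 10.
Since 10 = 4·2 + 2, the ring meets the 4n+2 criterion.

Aromatic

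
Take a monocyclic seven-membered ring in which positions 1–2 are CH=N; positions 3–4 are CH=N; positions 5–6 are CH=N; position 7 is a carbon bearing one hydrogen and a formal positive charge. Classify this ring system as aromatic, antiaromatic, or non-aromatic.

Check conjugation: each doubly-bonded ring atom is sp² with one p-orbital electron; each =N– nitrogen is pyridine-type (lone pair in the sp² plane, one electron in the p orbital); the carbocation has an empty p orbital — every position has a p orbital, so the cyclic π system is continuous.
Adding the contributions, 3 × 2 = 6 from the double-bond units + 0 from the CH(+) atom = 6.
6 = 4(1) + 2, which satisfies Hückel's 4n+2 rule.

Aromatic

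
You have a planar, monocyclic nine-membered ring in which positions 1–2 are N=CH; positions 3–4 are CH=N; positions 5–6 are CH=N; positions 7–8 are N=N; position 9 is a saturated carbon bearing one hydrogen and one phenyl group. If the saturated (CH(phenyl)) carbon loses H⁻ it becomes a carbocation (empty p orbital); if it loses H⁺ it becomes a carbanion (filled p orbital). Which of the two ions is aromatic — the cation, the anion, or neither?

The anion

Both ions have a continuous loop of p orbitals — each ring atom is sp².
Cation: 4 × 2 + 0 = 8 π electrons → 4(2), antiaromatic.
Anion: 4 × 2 + 2 = 10 π electrons → 4(2)+2, aromatic.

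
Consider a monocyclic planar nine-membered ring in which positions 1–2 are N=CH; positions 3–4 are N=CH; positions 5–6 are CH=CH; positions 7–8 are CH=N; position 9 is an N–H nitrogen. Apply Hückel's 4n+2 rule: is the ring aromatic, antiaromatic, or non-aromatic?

All ring atoms are sp² and supply a p orbital to the ring (each doubly-bonded ring atom is sp² with one p-orbital electron; each sp² =N– keeps its lone pair in-plane and puts one electron into the π system; the pyrrole-type nitrogen donates its lone pair from the p orbital); the conjugation is uninterrupted.
Adding the contributions, 4 × 2 = 8 from the double-bond units + 2 from the NH atom = 10.
That gives a 4n+2 count (10, n = 2).

Aromatic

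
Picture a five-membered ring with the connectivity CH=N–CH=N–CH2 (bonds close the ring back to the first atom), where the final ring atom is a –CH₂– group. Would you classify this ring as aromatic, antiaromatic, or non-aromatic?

The CH2 carbon is saturated: the tetrahedral CH₂ carbon is sp³ and has no p orbital in the ring π system. Conjugation is not continuous around the ring.
Hückel's rule only applies to fully conjugated rings, so this one is simply non-aromatic.

Non-aromatic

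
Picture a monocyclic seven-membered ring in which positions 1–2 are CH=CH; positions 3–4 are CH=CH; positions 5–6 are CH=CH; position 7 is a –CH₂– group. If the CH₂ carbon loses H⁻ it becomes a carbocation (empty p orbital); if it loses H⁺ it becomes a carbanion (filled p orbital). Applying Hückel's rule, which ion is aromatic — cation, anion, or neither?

Both ions have a continuous loop of p orbitals — each ring atom is sp².
Cation: 3 × 2 + 0 = 6 π electrons → 4(1)+2, aromatic.
Anion: 3 × 2 + 2 = 8 π electrons → 4(2), antiaromatic.

The cation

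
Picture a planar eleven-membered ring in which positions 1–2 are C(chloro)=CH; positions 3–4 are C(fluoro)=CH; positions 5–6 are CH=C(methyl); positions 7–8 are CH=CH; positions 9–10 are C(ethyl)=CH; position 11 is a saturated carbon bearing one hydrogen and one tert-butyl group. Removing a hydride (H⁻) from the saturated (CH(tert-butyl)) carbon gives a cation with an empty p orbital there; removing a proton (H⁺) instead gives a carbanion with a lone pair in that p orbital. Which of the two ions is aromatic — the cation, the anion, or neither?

The cation

Once that carbon is sp², every ring atom has a p orbital and both ions are fully conjugated.
Cation: 5 × 2 + 0 = 10 π electrons → 4(2)+2, aromatic.
Anion: 5 × 2 + 2 = 12 π electrons → 4(3), antiaromatic.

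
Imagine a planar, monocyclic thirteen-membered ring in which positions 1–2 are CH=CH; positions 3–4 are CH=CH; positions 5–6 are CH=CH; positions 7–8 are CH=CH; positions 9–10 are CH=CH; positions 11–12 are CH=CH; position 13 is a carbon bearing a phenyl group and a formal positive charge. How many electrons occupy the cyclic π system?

12

Check conjugation: every atom in a ring double bond is sp² and brings one electron to the p orbital; the carbocation has an empty p orbital — every position has a p orbital, so the cyclic π system is continuous.
Tallying contributions gives 6 × 2 = 12 from the double-bond units + 0 from the C(phenyl)(+) atom = 12.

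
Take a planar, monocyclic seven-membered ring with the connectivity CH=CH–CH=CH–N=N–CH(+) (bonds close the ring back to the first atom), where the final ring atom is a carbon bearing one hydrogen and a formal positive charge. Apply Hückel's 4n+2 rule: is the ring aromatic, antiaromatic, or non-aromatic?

All ring atoms are sp² and supply a p orbital to the ring (each doubly-bonded ring atom is sp² with one p-orbital electron; each sp² =N– keeps its lone pair in-plane and puts one electron into the π system; the carbocation has an empty p orbital); the conjugation is uninterrupted.
Tallying contributions gives 3 × 2 = 6 from the double-bond units + 0 from the CH(+) atom = 6.
That gives a 4n+2 count (6, n = 1).

Aromatic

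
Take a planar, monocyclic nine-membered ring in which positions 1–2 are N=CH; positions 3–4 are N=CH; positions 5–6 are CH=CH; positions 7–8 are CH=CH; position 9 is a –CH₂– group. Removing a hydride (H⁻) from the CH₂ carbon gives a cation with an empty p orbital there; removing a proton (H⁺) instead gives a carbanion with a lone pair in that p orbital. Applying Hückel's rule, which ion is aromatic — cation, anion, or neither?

The anion

In both ions every ring atom is sp² and contributes a p orbital, so both rings are fully conjugated.
Cation: 4 × 2 + 0 = 8 π electrons → 4(2), antiaromatic.
Anion: 4 × 2 + 2 = 10 π electrons → 4(2)+2, aromatic.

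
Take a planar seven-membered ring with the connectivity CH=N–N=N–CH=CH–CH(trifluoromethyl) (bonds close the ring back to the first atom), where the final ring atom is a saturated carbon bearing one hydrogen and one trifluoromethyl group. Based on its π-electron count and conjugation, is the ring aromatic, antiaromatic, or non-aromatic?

Non-aromatic

Because that saturated carbon is sp³ and has no p orbital in the ring π system at the CH(trifluoromethyl) position, the π system cannot extend all the way around the ring.
Hückel's rule only applies to fully conjugated rings, so this one is simply non-aromatic.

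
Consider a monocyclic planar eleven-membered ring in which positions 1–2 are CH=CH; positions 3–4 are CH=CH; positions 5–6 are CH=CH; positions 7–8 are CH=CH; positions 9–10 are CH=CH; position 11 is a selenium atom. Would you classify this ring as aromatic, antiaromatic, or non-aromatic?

Every ring atom contributes a p orbital perpendicular to the ring (every atom in a ring double bond is sp² and brings one electron to the p orbital; the selenium donates one lone pair from its p orbital), so the π system is cyclic and fully conjugated.
π-electron count: 5 × 2 = 10 from the double-bond units + 2 from the Se atom = 12.
With 12 = 4·3 π electrons, Hückel's rule classifies the planar ring as antiaromatic.

Antiaromatic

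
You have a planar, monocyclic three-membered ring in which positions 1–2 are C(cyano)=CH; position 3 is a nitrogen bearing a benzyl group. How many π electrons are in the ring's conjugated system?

All ring atoms are sp² and supply a p orbital to the ring (each doubly-bonded ring atom is sp² with one p-orbital electron; the pyrrole-type nitrogen donates its lone pair from the p orbital); the conjugation is uninterrupted.
π-electron count: 1 × 2 = 2 from the double-bond unit + 2 from the N(benzyl) atom = 4.

4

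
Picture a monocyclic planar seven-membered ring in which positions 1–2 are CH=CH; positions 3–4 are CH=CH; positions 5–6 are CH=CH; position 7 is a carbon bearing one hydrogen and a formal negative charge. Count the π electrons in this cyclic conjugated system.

Every ring atom contributes a p orbital perpendicular to the ring (the double-bond atoms are sp², each contributing one p electron; the carbanion's lone pair occupies the p orbital), so the π system is cyclic and fully conjugated.
Tallying contributions gives 3 × 2 = 6 from the double-bond units + 2 from the CH(-) atom = 8.
This is the cycloheptatrienyl anion.

8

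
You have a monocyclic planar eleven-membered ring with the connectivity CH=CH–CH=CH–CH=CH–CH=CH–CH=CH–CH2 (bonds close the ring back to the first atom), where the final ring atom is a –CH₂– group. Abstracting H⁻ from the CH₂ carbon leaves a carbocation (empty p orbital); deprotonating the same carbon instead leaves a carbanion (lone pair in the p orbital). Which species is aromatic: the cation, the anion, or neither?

The cation

Both ions have a continuous loop of p orbitals — each ring atom is sp².
Cation: 5 × 2 + 0 = 10 π electrons → 4(2)+2, aromatic.
Anion: 5 × 2 + 2 = 12 π electrons → 4(3), antiaromatic.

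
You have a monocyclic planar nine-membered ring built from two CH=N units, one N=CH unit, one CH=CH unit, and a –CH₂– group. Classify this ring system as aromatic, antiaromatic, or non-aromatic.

The CH2 carbon is saturated: the tetrahedral CH₂ carbon is sp³ and has no p orbital in the ring π system. Conjugation is not continuous around the ring.
Broken conjugation rules out both aromaticity and antiaromaticity.

Non-aromatic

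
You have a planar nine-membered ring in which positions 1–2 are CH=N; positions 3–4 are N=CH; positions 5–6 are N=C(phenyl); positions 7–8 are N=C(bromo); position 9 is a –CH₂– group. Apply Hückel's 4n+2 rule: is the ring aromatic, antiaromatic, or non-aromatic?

At the CH2 position, the tetrahedral CH₂ carbon is sp³ and has no p orbital in the ring π system; the ring's p-orbital overlap is broken there.
Without a continuous loop of overlapping p orbitals the Hückel electron count never comes into play.

Non-aromatic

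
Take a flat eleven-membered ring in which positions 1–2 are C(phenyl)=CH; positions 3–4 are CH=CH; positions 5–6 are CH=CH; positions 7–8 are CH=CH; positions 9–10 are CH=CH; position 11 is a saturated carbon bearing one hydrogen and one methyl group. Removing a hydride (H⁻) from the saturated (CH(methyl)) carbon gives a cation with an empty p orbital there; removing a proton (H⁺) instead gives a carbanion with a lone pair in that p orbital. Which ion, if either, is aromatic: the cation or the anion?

Both ions have a continuous loop of p orbitals — each ring atom is sp².
Cation: 5 × 2 + 0 = 10 π electrons → 4(2)+2, aromatic.
Anion: 5 × 2 + 2 = 12 π electrons → 4(3), antiaromatic.

The cation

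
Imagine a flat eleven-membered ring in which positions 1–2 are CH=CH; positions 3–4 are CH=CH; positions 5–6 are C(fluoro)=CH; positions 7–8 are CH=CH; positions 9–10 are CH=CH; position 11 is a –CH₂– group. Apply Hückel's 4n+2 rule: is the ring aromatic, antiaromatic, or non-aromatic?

At the CH2 position, the tetrahedral CH₂ carbon is sp³ and has no p orbital in the ring π system; the ring's p-orbital overlap is broken there.
Hückel's rule only applies to fully conjugated rings, so this one is simply non-aromatic.

Non-aromatic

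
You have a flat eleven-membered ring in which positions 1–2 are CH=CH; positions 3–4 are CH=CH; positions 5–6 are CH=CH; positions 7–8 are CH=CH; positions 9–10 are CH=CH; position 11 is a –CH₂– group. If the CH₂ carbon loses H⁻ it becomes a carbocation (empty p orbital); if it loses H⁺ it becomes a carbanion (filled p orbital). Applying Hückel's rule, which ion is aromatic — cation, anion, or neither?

In either ion the ring is fully conjugated: every atom, including the new sp² carbon, supplies a p orbital.
Cation: 5 × 2 + 0 = 10 π electrons → 4(2)+2, aromatic.
Anion: 5 × 2 + 2 = 12 π electrons → 4(3), antiaromatic.

The cation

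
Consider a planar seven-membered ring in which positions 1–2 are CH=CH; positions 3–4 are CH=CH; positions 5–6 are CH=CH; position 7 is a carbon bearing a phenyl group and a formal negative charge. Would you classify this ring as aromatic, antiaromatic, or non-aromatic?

Every ring atom contributes a p orbital perpendicular to the ring (the double-bond atoms are sp², each contributing one p electron; the carbanion's lone pair occupies the p orbital), so the π system is cyclic and fully conjugated.
Tallying contributions gives 3 × 2 = 6 from the double-bond units + 2 from the C(phenyl)(-) atom = 8.
8 = 4(2); a planar, fully conjugated 4n system is antiaromatic.

Antiaromatic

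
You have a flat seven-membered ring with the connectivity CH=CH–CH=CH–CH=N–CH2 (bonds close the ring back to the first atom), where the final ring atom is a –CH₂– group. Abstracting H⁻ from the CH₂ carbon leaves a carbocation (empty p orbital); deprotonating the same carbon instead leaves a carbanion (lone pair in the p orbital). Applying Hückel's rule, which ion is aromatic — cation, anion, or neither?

The cation

Once that carbon is sp², every ring atom has a p orbital and both ions are fully conjugated.
Cation: 3 × 2 + 0 = 6 π electrons → 4(1)+2, aromatic.
Anion: 3 × 2 + 2 = 8 π electrons → 4(2), antiaromatic.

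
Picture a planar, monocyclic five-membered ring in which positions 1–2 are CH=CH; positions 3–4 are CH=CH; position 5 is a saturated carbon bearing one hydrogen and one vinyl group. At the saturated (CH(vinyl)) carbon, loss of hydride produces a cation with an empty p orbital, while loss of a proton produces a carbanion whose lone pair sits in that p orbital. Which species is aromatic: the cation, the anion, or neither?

In either ion the ring is fully conjugated: every atom, including the new sp² carbon, supplies a p orbital.
Cation: 2 × 2 + 0 = 4 π electrons → 4(1), antiaromatic.
Anion: 2 × 2 + 2 = 6 π electrons → 4(1)+2, aromatic.

The anion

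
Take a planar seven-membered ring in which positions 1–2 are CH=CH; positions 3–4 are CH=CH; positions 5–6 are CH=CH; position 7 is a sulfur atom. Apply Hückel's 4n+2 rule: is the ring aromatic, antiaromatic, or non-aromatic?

Every ring atom contributes a p orbital perpendicular to the ring (the double-bond atoms are sp², each contributing one p electron; the sulfur donates one lone pair from its p orbital), so the π system is cyclic and fully conjugated.
Tallying contributions gives 3 × 2 = 6 from the double-bond units + 2 from the S atom = 8.
8 = 4(2); a planar, fully conjugated 4n system is antiaromatic.

Antiaromatic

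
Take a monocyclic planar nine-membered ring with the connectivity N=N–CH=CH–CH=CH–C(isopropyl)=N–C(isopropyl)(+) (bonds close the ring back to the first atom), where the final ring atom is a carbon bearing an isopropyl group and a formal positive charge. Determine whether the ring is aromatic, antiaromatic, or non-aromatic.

Antiaromatic

All ring atoms are sp² and supply a p orbital to the ring (the double-bond atoms are sp², each contributing one p electron; each sp² =N– keeps its lone pair in-plane and puts one electron into the π system; the carbocation has an empty p orbital); the conjugation is uninterrupted.
Counting π electrons: 4 × 2 = 8 from the double-bond units + 0 from the C(isopropyl)(+) atom = 8.
8 is a 4n count (n = 2), so the planar conjugated ring is antiaromatic.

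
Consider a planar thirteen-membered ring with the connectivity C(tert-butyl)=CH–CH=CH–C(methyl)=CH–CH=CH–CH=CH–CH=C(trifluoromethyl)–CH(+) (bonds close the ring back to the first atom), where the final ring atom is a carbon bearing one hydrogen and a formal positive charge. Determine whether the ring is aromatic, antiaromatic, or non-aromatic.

Antiaromatic

The p orbitals form a continuous loop: the double-bond atoms are sp², each contributing one p electron; the carbocation has an empty p orbital. The ring is fully conjugated.
π-electron count: 6 × 2 = 12 from the double-bond units + 0 from the CH(+) atom = 12.
12 = 4(3); a planar, fully conjugated 4n system is antiaromatic.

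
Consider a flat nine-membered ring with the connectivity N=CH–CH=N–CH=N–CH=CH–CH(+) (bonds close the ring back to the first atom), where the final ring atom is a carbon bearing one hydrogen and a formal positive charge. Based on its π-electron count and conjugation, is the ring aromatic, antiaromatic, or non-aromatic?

Every ring atom contributes a p orbital perpendicular to the ring (the double-bond atoms are sp², each contributing one p electron; each sp² =N– keeps its lone pair in-plane and puts one electron into the π system; the carbocation has an empty p orbital), so the π system is cyclic and fully conjugated.
Tallying contributions gives 4 × 2 = 8 from the double-bond units + 0 from the CH(+) atom = 8.
8 = 4(2); a planar, fully conjugated 4n system is antiaromatic.

Antiaromatic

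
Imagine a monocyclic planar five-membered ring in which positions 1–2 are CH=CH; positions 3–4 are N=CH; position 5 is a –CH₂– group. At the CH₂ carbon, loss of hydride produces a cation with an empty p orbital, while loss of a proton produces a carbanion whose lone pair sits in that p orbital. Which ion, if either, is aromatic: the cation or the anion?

The anion

Once that carbon is sp², every ring atom has a p orbital and both ions are fully conjugated.
Cation: 2 × 2 + 0 = 4 π electrons → 4(1), antiaromatic.
Anion: 2 × 2 + 2 = 6 π electrons → 4(1)+2, aromatic.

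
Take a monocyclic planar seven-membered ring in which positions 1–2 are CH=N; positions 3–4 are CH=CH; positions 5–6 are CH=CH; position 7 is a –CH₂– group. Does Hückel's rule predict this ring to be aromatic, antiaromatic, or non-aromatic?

Non-aromatic

At the CH2 position, the tetrahedral CH₂ carbon is sp³ and has no p orbital in the ring π system; the ring's p-orbital overlap is broken there.
A ring that is not fully conjugated cannot be aromatic or antiaromatic regardless of its π-electron count.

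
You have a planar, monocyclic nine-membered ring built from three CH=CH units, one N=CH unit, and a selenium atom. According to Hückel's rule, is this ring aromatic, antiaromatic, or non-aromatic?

The p orbitals form a continuous loop: the double-bond atoms are sp², each contributing one p electron; each =N– nitrogen is pyridine-type (lone pair in the sp² plane, one electron in the p orbital); the selenium donates one lone pair from its p orbital. The ring is fully conjugated.
Adding the contributions, 4 × 2 = 8 from the double-bond units + 2 from the Se atom = 10.
That gives a 4n+2 count (10, n = 2).

Aromatic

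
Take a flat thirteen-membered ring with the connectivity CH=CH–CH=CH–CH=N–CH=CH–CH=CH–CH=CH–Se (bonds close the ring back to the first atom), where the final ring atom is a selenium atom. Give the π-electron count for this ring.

14

Every ring atom contributes a p orbital perpendicular to the ring (each doubly-bonded ring atom is sp² with one p-orbital electron; each sp² =N– keeps its lone pair in-plane and puts one electron into the π system; the selenium donates one lone pair from its p orbital), so the π system is cyclic and fully conjugated.
Counting π electrons: 6 × 2 = 12 from the double-bond units + 2 from the Se atom = 14.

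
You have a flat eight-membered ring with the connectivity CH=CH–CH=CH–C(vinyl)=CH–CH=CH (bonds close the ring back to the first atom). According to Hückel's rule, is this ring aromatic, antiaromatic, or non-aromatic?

Antiaromatic

Every ring atom contributes a p orbital perpendicular to the ring (each doubly-bonded ring atom is sp² with one p-orbital electron), so the π system is cyclic and fully conjugated.
Adding the contributions, 4 × 2 = 8 from the 4 double-bond units.
8 is a 4n count (n = 2), so the planar conjugated ring is antiaromatic.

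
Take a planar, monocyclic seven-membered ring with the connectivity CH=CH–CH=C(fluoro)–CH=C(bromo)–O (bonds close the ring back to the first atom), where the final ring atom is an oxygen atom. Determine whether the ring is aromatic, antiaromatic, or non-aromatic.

Check conjugation: each doubly-bonded ring atom is sp² with one p-orbital electron; the oxygen donates one lone pair from its p orbital — every position has a p orbital, so the cyclic π system is continuous.
Adding the contributions, 3 × 2 = 6 from the double-bond units + 2 from the O atom = 8.
A 4n π count (8, n = 2) in a planar conjugated ring means antiaromatic.

Antiaromatic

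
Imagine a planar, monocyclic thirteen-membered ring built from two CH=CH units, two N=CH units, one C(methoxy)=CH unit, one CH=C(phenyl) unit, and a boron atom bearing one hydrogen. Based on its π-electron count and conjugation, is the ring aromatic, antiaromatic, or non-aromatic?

Antiaromatic

The p orbitals form a continuous loop: each doubly-bonded ring atom is sp² with one p-orbital electron; each sp² =N– keeps its lone pair in-plane and puts one electron into the π system; the boron has an empty p orbital. The ring is fully conjugated.
Adding the contributions, 6 × 2 = 12 from the double-bond units + 0 from the BH atom = 12.
12 = 4(3); a planar, fully conjugated 4n system is antiaromatic.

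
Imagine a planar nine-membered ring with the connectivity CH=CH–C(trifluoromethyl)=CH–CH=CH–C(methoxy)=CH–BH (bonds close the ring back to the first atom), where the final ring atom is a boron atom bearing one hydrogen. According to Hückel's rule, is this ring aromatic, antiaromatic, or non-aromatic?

Antiaromatic

All ring atoms are sp² and supply a p orbital to the ring (each doubly-bonded ring atom is sp² with one p-orbital electron; the boron has an empty p orbital); the conjugation is uninterrupted.
Adding the contributions, 4 × 2 = 8 from the double-bond units + 0 from the BH atom = 8.
8 = 4(2); a planar, fully conjugated 4n system is antiaromatic.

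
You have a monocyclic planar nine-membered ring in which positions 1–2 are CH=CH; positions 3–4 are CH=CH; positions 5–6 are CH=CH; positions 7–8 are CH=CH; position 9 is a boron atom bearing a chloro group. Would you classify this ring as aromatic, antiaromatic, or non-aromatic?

Every ring atom contributes a p orbital perpendicular to the ring (the double-bond atoms are sp², each contributing one p electron; the boron has an empty p orbital), so the π system is cyclic and fully conjugated.
Tallying contributions gives 4 × 2 = 8 from the double-bond units + 0 from the B(chloro) atom = 8.
A 4n π count (8, n = 2) in a planar conjugated ring means antiaromatic.

Antiaromatic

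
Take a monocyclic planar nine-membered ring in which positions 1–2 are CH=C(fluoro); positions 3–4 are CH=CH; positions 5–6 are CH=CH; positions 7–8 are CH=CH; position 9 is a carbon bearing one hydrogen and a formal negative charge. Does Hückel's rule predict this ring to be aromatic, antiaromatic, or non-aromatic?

Check conjugation: each doubly-bonded ring atom is sp² with one p-orbital electron; the carbanion's lone pair occupies the p orbital — every position has a p orbital, so the cyclic π system is continuous.
Counting π electrons: 4 × 2 = 8 from the double-bond units + 2 from the CH(-) atom = 10.
With 10 π electrons (n = 2), the Hückel 4n+2 condition holds.

Aromatic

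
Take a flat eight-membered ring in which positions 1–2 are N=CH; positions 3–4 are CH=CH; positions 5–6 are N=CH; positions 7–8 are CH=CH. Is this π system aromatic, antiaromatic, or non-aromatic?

Every ring atom contributes a p orbital perpendicular to the ring (each doubly-bonded ring atom is sp² with one p-orbital electron; the doubly-bonded nitrogens are pyridine-type — their lone pairs lie in the ring plane, leaving one electron in the p orbital), so the π system is cyclic and fully conjugated.
Counting π electrons: 4 × 2 = 8 from the 4 double-bond units.
8 is a 4n count (n = 2), so the planar conjugated ring is antiaromatic.

Antiaromatic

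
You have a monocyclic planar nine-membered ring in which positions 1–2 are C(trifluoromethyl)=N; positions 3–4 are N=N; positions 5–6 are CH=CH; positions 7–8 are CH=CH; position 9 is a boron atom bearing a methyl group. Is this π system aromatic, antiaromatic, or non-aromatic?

The p orbitals form a continuous loop: every atom in a ring double bond is sp² and brings one electron to the p orbital; each sp² =N– keeps its lone pair in-plane and puts one electron into the π system; the boron has an empty p orbital. The ring is fully conjugated.
π-electron count: 4 × 2 = 8 from the double-bond units + 0 from the B(methyl) atom = 8.
A 4n π count (8, n = 2) in a planar conjugated ring means antiaromatic.

Antiaromatic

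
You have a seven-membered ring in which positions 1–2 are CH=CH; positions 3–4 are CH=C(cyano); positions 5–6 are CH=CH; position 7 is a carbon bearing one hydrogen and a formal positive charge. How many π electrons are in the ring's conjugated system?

Every ring atom contributes a p orbital perpendicular to the ring (the double-bond atoms are sp², each contributing one p electron; the carbocation has an empty p orbital), so the π system is cyclic and fully conjugated.
Tallying contributions gives 3 × 2 = 6 from the double-bond units + 0 from the CH(+) atom = 6.

6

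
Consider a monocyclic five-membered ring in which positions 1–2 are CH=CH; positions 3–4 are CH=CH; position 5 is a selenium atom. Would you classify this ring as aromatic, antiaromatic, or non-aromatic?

All ring atoms are sp² and supply a p orbital to the ring (each doubly-bonded ring atom is sp² with one p-orbital electron; the selenium donates one lone pair from its p orbital); the conjugation is uninterrupted.
Counting π electrons: 2 × 2 = 4 from the double-bond units + 2 from the Se atom = 6.
6 = 4(1) + 2, which satisfies Hückel's 4n+2 rule.
(The species described is selenophene.)

Aromatic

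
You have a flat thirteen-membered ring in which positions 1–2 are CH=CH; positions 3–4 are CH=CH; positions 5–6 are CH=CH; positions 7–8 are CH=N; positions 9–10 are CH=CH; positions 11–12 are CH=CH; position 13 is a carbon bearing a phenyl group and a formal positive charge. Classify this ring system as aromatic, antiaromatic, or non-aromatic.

The p orbitals form a continuous loop: every atom in a ring double bond is sp² and brings one electron to the p orbital; each sp² =N– keeps its lone pair in-plane and puts one electron into the π system; the carbocation has an empty p orbital. The ring is fully conjugated.
Adding the contributions, 6 × 2 = 12 from the double-bond units + 0 from the C(phenyl)(+) atom = 12.
A 4n π count (12, n = 3) in a planar conjugated ring means antiaromatic.

Antiaromatic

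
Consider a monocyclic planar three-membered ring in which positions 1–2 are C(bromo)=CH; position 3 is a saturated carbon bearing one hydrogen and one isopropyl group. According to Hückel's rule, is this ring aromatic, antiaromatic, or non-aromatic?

The CH(isopropyl) position has four σ bonds — that saturated carbon is sp³ and has no p orbital in the ring π system — so the cyclic conjugation is interrupted.
A ring that is not fully conjugated cannot be aromatic or antiaromatic regardless of its π-electron count.

Non-aromatic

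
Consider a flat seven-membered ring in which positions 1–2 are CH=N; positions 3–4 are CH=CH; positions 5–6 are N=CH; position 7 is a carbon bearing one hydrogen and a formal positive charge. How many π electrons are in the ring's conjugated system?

All ring atoms are sp² and supply a p orbital to the ring (each doubly-bonded ring atom is sp² with one p-orbital electron; each =N– nitrogen is pyridine-type (lone pair in the sp² plane, one electron in the p orbital); the carbocation has an empty p orbital); the conjugation is uninterrupted.
Counting π electrons: 3 × 2 = 6 from the double-bond units + 0 from the CH(+) atom = 6.

6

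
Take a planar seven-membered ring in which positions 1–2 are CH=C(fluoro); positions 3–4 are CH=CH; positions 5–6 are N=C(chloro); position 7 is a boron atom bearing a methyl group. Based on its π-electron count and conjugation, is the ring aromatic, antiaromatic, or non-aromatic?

Aromatic

Check conjugation: each doubly-bonded ring atom is sp² with one p-orbital electron; each sp² =N– keeps its lone pair in-plane and puts one electron into the π system; the boron has an empty p orbital — every position has a p orbital, so the cyclic π system is continuous.
Counting π electrons: 3 × 2 = 6 from the double-bond units + 0 from the B(methyl) atom = 6.
Since 6 = 4·1 + 2, the ring meets the 4n+2 criterion.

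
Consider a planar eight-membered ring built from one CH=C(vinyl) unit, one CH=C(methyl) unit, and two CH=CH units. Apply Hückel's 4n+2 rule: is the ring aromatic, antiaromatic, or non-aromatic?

Check conjugation: the double-bond atoms are sp², each contributing one p electron — every position has a p orbital, so the cyclic π system is continuous.
Adding the contributions, 4 × 2 = 8 from the 4 double-bond units.
With 8 = 4·2 π electrons, Hückel's rule classifies the planar ring as antiaromatic.

Antiaromatic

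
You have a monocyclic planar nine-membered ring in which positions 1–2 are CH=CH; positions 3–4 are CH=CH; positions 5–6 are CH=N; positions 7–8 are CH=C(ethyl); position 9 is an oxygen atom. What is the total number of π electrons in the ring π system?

10

Check conjugation: the double-bond atoms are sp², each contributing one p electron; each sp² =N– keeps its lone pair in-plane and puts one electron into the π system; the oxygen donates one lone pair from its p orbital — every position has a p orbital, so the cyclic π system is continuous.
π-electron count: 4 × 2 = 8 from the double-bond units + 2 from the O atom = 10.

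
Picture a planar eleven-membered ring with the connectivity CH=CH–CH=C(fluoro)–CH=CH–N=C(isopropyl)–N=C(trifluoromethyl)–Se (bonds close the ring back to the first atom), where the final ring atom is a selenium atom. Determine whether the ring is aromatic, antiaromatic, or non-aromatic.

The p orbitals form a continuous loop: the double-bond atoms are sp², each contributing one p electron; the doubly-bonded nitrogens are pyridine-type — their lone pairs lie in the ring plane, leaving one electron in the p orbital; the selenium donates one lone pair from its p orbital. The ring is fully conjugated.
Tallying contributions gives 5 × 2 = 10 from the double-bond units + 2 from the Se atom = 12.
A 4n π count (12, n = 3) in a planar conjugated ring means antiaromatic.

Antiaromatic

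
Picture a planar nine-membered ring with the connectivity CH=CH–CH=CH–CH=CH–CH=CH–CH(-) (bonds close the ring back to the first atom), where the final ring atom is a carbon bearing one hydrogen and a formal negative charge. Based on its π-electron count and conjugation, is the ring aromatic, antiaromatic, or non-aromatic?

Every ring atom contributes a p orbital perpendicular to the ring (every atom in a ring double bond is sp² and brings one electron to the p orbital; the carbanion's lone pair occupies the p orbital), so the π system is cyclic and fully conjugated.
Counting π electrons: 4 × 2 = 8 from the double-bond units + 2 from the CH(-) atom = 10.
Since 10 = 4·2 + 2, the ring meets the 4n+2 criterion.

Aromatic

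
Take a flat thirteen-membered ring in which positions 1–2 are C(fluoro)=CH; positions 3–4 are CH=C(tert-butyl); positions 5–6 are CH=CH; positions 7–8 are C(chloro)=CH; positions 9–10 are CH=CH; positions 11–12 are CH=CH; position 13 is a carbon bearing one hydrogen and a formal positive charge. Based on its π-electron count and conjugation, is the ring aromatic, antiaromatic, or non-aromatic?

Every ring atom contributes a p orbital perpendicular to the ring (the double-bond atoms are sp², each contributing one p electron; the carbocation has an empty p orbital), so the π system is cyclic and fully conjugated.
π-electron count: 6 × 2 = 12 from the double-bond units + 0 from the CH(+) atom = 12.
12 = 4(3); a planar, fully conjugated 4n system is antiaromatic.

Antiaromatic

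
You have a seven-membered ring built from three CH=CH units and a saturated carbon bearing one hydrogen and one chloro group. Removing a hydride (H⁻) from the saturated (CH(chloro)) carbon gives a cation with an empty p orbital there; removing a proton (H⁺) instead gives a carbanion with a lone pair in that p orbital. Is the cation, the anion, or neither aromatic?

The cation

In either ion the ring is fully conjugated: every atom, including the new sp² carbon, supplies a p orbital.
Cation: 3 × 2 + 0 = 6 π electrons → 4(1)+2, aromatic.
Anion: 3 × 2 + 2 = 8 π electrons → 4(2), antiaromatic.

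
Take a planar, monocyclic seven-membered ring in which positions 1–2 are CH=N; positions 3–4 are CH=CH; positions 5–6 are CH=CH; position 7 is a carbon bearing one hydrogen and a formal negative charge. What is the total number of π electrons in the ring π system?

All ring atoms are sp² and supply a p orbital to the ring (each doubly-bonded ring atom is sp² with one p-orbital electron; the doubly-bonded nitrogens are pyridine-type — their lone pairs lie in the ring plane, leaving one electron in the p orbital; the carbanion's lone pair occupies the p orbital); the conjugation is uninterrupted.
π-electron count: 3 × 2 = 6 from the double-bond units + 2 from the CH(-) atom = 8.

8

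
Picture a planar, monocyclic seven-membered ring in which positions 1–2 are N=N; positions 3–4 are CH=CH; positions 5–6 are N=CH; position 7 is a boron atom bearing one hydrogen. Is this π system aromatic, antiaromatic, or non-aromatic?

Check conjugation: each doubly-bonded ring atom is sp² with one p-orbital electron; the doubly-bonded nitrogens are pyridine-type — their lone pairs lie in the ring plane, leaving one electron in the p orbital; the boron has an empty p orbital — every position has a p orbital, so the cyclic π system is continuous.
Counting π electrons: 3 × 2 = 6 from the double-bond units + 0 from the BH atom = 6.
With 6 π electrons (n = 1), the Hückel 4n+2 condition holds.

Aromatic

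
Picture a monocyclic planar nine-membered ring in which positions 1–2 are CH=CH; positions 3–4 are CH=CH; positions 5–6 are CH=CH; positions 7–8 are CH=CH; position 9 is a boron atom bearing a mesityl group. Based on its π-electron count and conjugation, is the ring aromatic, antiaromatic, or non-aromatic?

Antiaromatic

The p orbitals form a continuous loop: the double-bond atoms are sp², each contributing one p electron; the boron has an empty p orbital. The ring is fully conjugated.
Counting π electrons: 4 × 2 = 8 from the double-bond units + 0 from the B(mesityl) atom = 8.
A 4n π count (8, n = 2) in a planar conjugated ring means antiaromatic.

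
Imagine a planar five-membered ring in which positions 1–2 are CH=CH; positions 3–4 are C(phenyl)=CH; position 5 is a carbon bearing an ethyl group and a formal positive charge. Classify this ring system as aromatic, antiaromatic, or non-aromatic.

Antiaromatic

Check conjugation: the double-bond atoms are sp², each contributing one p electron; the carbocation has an empty p orbital — every position has a p orbital, so the cyclic π system is continuous.
Counting π electrons: 2 × 2 = 4 from the double-bond units + 0 from the C(ethyl)(+) atom = 4.
4 is a 4n count (n = 1), so the planar conjugated ring is antiaromatic.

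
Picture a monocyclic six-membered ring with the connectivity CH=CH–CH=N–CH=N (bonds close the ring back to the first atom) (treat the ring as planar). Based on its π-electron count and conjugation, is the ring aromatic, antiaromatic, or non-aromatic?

Aromatic

The p orbitals form a continuous loop: the double-bond atoms are sp², each contributing one p electron; the doubly-bonded nitrogens are pyridine-type — their lone pairs lie in the ring plane, leaving one electron in the p orbital. The ring is fully conjugated.
π-electron count: 3 × 2 = 6 from the 3 double-bond units.
That gives a 4n+2 count (6, n = 1).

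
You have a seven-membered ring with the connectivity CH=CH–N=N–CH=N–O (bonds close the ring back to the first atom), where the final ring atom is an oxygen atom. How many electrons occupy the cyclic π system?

Every ring atom contributes a p orbital perpendicular to the ring (each doubly-bonded ring atom is sp² with one p-orbital electron; each =N– nitrogen is pyridine-type (lone pair in the sp² plane, one electron in the p orbital); the oxygen donates one lone pair from its p orbital), so the π system is cyclic and fully conjugated.
Adding the contributions, 3 × 2 = 6 from the double-bond units + 2 from the O atom = 8.

8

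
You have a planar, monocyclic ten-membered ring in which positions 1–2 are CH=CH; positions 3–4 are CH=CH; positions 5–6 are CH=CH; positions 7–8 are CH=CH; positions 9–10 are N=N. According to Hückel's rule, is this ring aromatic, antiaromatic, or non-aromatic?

Aromatic

Check conjugation: each doubly-bonded ring atom is sp² with one p-orbital electron; the doubly-bonded nitrogens are pyridine-type — their lone pairs lie in the ring plane, leaving one electron in the p orbital — every position has a p orbital, so the cyclic π system is continuous.
Tallying contributions gives 5 × 2 = 10 from the 5 double-bond units.
10 = 4(2) + 2, which satisfies Hückel's 4n+2 rule.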